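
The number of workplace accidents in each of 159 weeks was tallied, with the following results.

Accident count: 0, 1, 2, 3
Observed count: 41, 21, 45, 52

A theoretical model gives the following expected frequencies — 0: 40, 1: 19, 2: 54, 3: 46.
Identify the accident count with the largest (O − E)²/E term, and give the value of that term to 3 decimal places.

2, 1.500

cat         O        E   (O−E)²/E
0          41       40     0.0250
1          21       19     0.2105
2          45       54     1.5000
3          52       46     0.7826
The largest term is for 2: 1.500.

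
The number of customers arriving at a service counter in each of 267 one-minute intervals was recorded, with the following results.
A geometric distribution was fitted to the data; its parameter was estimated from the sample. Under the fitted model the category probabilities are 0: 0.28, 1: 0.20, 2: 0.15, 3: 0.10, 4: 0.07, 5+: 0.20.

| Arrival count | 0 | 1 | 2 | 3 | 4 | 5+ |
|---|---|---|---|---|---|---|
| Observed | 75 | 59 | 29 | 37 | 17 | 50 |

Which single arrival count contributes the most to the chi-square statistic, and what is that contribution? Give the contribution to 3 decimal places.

3, 3.973

Expected counts E_i = n·p_i: 267×0.28 = 74.76, 267×0.20 = 53.4, 267×0.15 = 40.05, 267×0.10 = 26.7, 267×0.07 = 18.69, 267×0.20 = 53.4.
cat         O        E   (O−E)²/E
0          75    74.76     0.0008
1          59     53.4     0.5873
2          29    40.05     3.0488
3          37     26.7     3.9734
4          17    18.69     0.1528
5+         50     53.4     0.2165
The largest term is for 3: 3.973.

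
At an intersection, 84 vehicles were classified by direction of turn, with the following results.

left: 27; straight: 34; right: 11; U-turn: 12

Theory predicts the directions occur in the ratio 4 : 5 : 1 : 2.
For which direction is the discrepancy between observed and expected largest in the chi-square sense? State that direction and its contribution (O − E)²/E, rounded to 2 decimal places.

Ratio total = 12. Expected counts: 84×4/12 = 28, 84×5/12 = 35, 84×1/12 = 7, 84×2/12 = 14.
χ² = (27−28)²/28 + (34−35)²/35 + (11−7)²/7 + (12−14)²/14
   = 0.036 + 0.029 + 2.286 + 0.286
The largest term is for right: 2.29.

right, 2.29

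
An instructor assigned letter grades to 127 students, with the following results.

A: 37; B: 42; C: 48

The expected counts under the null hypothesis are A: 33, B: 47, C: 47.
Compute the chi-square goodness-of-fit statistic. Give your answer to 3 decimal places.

1.038

χ² = (37−33)²/33 + (42−47)²/47 + (48−47)²/47
   = 0.4848 + 0.5319 + 0.0213
Sum = 1.038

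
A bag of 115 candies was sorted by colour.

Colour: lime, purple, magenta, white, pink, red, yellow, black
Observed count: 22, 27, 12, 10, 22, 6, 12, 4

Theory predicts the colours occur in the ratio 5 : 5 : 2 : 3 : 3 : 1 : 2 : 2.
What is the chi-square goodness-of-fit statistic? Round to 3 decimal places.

Ratio total = 23. Expected counts: 115×5/23 = 25, 115×5/23 = 25, 115×2/23 = 10, 115×3/23 = 15, 115×3/23 = 15, 115×1/23 = 5, 115×2/23 = 10, 115×2/23 = 10.
cat          O        E   (O−E)²/E
lime        22       25     0.3600
purple      27       25     0.1600
magenta     12       10     0.4000
white       10       15     1.6667
pink        22       15     3.2667
red          6        5     0.2000
yellow      12       10     0.4000
black        4       10     3.6000
Sum = 10.053

10.053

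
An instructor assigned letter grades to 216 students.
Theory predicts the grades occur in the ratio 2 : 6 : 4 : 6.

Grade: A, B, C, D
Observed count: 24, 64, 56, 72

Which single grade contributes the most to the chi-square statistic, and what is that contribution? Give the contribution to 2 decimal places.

C, 1.33

Ratio total = 18. Expected counts: 216×2/18 = 24, 216×6/18 = 72, 216×4/18 = 48, 216×6/18 = 72.
cat         O        E   (O−E)²/E
A          24       24      0.000
B          64       72      0.889
C          56       48      1.333
D          72       72      0.000
The largest term is for C: 1.33.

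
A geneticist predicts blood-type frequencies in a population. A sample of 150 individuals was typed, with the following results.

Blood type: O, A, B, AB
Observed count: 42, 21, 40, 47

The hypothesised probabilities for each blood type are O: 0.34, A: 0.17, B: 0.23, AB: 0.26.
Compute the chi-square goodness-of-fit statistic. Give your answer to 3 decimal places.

4.900

Expected counts E_i = n·p_i: 150×0.34 = 51, 150×0.17 = 25.5, 150×0.23 = 34.5, 150×0.26 = 39.
O: (42 − 51)²/51 = 81/51 = 1.5882
A: (21 − 25.5)²/25.5 = 20.25/25.5 = 0.7941
B: (40 − 34.5)²/34.5 = 30.25/34.5 = 0.8768
AB: (47 − 39)²/39 = 64/39 = 1.6410
Sum = 4.900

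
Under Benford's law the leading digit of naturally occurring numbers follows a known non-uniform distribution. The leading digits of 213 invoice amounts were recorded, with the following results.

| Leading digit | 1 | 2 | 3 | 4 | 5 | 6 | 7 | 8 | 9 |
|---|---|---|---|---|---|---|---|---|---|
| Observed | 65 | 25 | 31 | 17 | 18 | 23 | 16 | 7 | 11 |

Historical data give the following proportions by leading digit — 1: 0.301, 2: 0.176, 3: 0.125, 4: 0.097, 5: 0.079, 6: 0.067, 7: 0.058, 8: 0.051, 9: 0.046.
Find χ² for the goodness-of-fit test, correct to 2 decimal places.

13.56

Expected counts E_i = n·p_i: 213×0.301 = 64.113, 213×0.176 = 37.488, 213×0.125 = 26.625, 213×0.097 = 20.661, 213×0.079 = 16.827, 213×0.067 = 14.271, 213×0.058 = 12.354, 213×0.051 = 10.863, 213×0.046 = 9.798.
1: (65 − 64.113)²/64.113 = 0.786769/64.113 = 0.012
2: (25 − 37.488)²/37.488 = 155.950144/37.488 = 4.160
3: (31 − 26.625)²/26.625 = 19.140625/26.625 = 0.719
4: (17 − 20.661)²/20.661 = 13.402921/20.661 = 0.649
5: (18 − 16.827)²/16.827 = 1.375929/16.827 = 0.082
6: (23 − 14.271)²/14.271 = 76.195441/14.271 = 5.339
7: (16 − 12.354)²/12.354 = 13.293316/12.354 = 1.076
8: (7 − 10.863)²/10.863 = 14.922769/10.863 = 1.374
9: (11 − 9.798)²/9.798 = 1.444804/9.798 = 0.147
Sum = 13.56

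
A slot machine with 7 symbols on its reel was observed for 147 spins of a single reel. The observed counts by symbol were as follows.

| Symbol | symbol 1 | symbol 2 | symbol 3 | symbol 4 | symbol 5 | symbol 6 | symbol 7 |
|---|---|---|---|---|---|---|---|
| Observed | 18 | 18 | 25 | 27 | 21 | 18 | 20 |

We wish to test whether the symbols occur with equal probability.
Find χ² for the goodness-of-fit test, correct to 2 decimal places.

3.81

Expected count for each of the 7 categories: 147/7 = 21.
χ² = (18−21)²/21 + (18−21)²/21 + (25−21)²/21 + (27−21)²/21 + (21−21)²/21 + (18−21)²/21 + (20−21)²/21
   = 0.429 + 0.429 + 0.762 + 1.714 + 0.000 + 0.429 + 0.048
Sum = 3.81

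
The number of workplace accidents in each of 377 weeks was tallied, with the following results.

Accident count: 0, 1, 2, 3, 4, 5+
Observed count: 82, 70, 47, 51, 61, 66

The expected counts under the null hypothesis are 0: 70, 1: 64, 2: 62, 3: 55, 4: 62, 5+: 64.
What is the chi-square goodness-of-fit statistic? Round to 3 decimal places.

0: (82 − 70)²/70 = 144/70 = 2.0571
1: (70 − 64)²/64 = 36/64 = 0.5625
2: (47 − 62)²/62 = 225/62 = 3.6290
3: (51 − 55)²/55 = 16/55 = 0.2909
4: (61 − 62)²/62 = 1/62 = 0.0161
5+: (66 − 64)²/64 = 4/64 = 0.0625
Sum = 6.618

6.618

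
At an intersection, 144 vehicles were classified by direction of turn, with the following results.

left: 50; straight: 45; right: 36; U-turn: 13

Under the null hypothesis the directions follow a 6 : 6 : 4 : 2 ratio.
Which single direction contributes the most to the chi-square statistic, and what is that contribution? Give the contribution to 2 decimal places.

Ratio total = 18. Expected counts: 144×6/18 = 48, 144×6/18 = 48, 144×4/18 = 32, 144×2/18 = 16.
χ² = (50−48)²/48 + (45−48)²/48 + (36−32)²/32 + (13−16)²/16
   = 0.083 + 0.188 + 0.500 + 0.563
The largest term is for U-turn: 0.56.

U-turn, 0.56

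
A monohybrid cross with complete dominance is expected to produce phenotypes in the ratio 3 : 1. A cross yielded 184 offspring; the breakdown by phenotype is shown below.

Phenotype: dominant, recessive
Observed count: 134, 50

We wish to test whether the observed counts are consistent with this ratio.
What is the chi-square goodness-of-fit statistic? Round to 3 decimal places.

0.464

Ratio total = 4. Expected counts: 184×3/4 = 138, 184×1/4 = 46.
χ² = (134−138)²/138 + (50−46)²/46
   = 0.1159 + 0.3478
Sum = 0.464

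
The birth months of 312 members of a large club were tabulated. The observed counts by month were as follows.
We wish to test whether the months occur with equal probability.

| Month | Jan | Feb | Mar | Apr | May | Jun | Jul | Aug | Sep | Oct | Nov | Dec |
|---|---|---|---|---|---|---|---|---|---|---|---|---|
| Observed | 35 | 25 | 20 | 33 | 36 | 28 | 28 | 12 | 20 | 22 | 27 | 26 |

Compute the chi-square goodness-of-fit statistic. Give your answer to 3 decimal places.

20.154

Expected count for each of the 12 categories: 312/12 = 26.
χ² = (35−26)²/26 + (25−26)²/26 + (20−26)²/26 + (33−26)²/26 + (36−26)²/26 + (28−26)²/26 + (28−26)²/26 + (12−26)²/26 + (20−26)²/26 + (22−26)²/26 + (27−26)²/26 + (26−26)²/26
   = 3.1154 + 0.0385 + 1.3846 + 1.8846 + 3.8462 + 0.1538 + 0.1538 + 7.5385 + 1.3846 + 0.6154 + 0.0385 + 0.0000
Sum = 20.154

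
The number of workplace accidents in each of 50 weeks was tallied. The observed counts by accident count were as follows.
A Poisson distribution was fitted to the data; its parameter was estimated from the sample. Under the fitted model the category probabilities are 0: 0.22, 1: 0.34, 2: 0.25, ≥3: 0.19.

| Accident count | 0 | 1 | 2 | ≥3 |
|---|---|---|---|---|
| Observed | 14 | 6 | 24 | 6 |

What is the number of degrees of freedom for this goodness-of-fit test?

2

There are k = 4 categories and 1 parameter estimated from the data, so df = 4 − 1 − 1 = 2.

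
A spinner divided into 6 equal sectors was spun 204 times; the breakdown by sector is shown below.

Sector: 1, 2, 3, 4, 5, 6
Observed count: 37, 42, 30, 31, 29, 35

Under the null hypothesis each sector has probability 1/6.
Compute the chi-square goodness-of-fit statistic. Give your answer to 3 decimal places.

Expected count for each of the 6 categories: 204/6 = 34.
1: (37 − 34)²/34 = 9/34 = 0.2647
2: (42 − 34)²/34 = 64/34 = 1.8824
3: (30 − 34)²/34 = 16/34 = 0.4706
4: (31 − 34)²/34 = 9/34 = 0.2647
5: (29 − 34)²/34 = 25/34 = 0.7353
6: (35 − 34)²/34 = 1/34 = 0.0294
Sum = 3.647

3.647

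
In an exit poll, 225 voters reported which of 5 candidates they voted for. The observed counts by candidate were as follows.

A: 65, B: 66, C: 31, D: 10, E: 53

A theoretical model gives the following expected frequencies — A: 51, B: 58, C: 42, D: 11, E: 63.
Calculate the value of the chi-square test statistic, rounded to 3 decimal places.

9.506

A: (65 − 51)²/51 = 196/51 = 3.8431
B: (66 − 58)²/58 = 64/58 = 1.1034
C: (31 − 42)²/42 = 121/42 = 2.8810
D: (10 − 11)²/11 = 1/11 = 0.0909
E: (53 − 63)²/63 = 100/63 = 1.5873
Sum = 9.506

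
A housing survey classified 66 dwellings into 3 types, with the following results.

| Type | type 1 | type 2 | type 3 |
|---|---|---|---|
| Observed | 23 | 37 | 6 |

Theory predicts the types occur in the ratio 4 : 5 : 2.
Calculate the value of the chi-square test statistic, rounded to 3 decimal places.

Ratio total = 11. Expected counts: 66×4/11 = 24, 66×5/11 = 30, 66×2/11 = 12.
type 1: (23 − 24)²/24 = 1/24 = 0.0417
type 2: (37 − 30)²/30 = 49/30 = 1.6333
type 3: (6 − 12)²/12 = 36/12 = 3.0000
Sum = 4.675

4.675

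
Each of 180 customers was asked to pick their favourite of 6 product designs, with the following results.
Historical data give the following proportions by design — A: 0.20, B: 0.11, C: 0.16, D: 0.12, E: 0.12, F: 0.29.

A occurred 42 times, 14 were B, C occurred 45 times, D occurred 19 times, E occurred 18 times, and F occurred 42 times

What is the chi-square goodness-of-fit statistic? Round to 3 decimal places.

Expected counts E_i = n·p_i: 180×0.20 = 36, 180×0.11 = 19.8, 180×0.16 = 28.8, 180×0.12 = 21.6, 180×0.12 = 21.6, 180×0.29 = 52.2.
cat         O        E   (O−E)²/E
A          42       36     1.0000
B          14     19.8     1.6990
C          45     28.8     9.1125
D          19     21.6     0.3130
E          18     21.6     0.6000
F          42     52.2     1.9931
Sum = 14.718

14.718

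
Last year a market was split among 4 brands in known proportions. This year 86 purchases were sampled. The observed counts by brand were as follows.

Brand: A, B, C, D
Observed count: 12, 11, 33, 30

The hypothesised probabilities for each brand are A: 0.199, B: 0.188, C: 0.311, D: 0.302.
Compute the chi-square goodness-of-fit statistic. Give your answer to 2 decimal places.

5.27

Expected counts E_i = n·p_i: 86×0.199 = 17.114, 86×0.188 = 16.168, 86×0.311 = 26.746, 86×0.302 = 25.972.
χ² = (12−17.114)²/17.114 + (11−16.168)²/16.168 + (33−26.746)²/26.746 + (30−25.972)²/25.972
   = 1.528 + 1.652 + 1.462 + 0.625
Sum = 5.27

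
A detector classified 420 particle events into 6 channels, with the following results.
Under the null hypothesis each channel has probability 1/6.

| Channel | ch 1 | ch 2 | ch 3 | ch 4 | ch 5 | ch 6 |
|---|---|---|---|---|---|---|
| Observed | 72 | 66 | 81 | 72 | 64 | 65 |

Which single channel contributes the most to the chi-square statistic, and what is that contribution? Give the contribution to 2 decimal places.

Expected count for each of the 6 categories: 420/6 = 70.
cat         O        E   (O−E)²/E
ch 1       72       70      0.057
ch 2       66       70      0.229
ch 3       81       70      1.729
ch 4       72       70      0.057
ch 5       64       70      0.514
ch 6       65       70      0.357
The largest term is for ch 3: 1.73.

ch 3, 1.73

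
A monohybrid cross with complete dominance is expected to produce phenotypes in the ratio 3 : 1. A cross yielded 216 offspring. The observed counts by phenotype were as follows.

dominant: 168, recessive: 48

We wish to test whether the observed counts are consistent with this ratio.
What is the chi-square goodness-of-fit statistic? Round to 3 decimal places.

Ratio total = 4. Expected counts: 216×3/4 = 162, 216×1/4 = 54.
cat            O        E   (O−E)²/E
dominant     168      162     0.2222
recessive     48       54     0.6667
Sum = 0.889

0.889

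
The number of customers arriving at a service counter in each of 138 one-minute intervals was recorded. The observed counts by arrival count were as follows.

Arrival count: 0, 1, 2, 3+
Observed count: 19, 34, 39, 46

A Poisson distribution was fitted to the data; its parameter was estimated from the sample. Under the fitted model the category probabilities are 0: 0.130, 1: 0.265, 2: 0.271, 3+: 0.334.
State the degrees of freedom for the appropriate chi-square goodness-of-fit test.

2

There are k = 4 categories and 1 parameter estimated from the data, so df = 4 − 1 − 1 = 2.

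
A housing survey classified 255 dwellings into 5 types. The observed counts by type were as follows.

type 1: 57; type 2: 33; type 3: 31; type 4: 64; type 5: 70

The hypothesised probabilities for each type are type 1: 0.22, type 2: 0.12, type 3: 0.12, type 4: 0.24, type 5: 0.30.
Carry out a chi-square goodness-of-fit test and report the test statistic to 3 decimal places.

Expected counts E_i = n·p_i: 255×0.22 = 56.1, 255×0.12 = 30.6, 255×0.12 = 30.6, 255×0.24 = 61.2, 255×0.30 = 76.5.
cat         O        E   (O−E)²/E
type 1     57     56.1     0.0144
type 2     33     30.6     0.1882
type 3     31     30.6     0.0052
type 4     64     61.2     0.1281
type 5     70     76.5     0.5523
Sum = 0.888

0.888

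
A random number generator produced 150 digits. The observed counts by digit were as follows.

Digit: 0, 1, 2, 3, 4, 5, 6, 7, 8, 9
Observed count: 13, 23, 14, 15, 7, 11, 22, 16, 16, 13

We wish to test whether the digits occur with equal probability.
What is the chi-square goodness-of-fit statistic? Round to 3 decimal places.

13.600

Under H₀ each category has probability 1/10, so each expected count is 150/10 = 15.
0: (13 − 15)²/15 = 4/15 = 0.2667
1: (23 − 15)²/15 = 64/15 = 4.2667
2: (14 − 15)²/15 = 1/15 = 0.0667
3: (15 − 15)²/15 = 0/15 = 0.0000
4: (7 − 15)²/15 = 64/15 = 4.2667
5: (11 − 15)²/15 = 16/15 = 1.0667
6: (22 − 15)²/15 = 49/15 = 3.2667
7: (16 − 15)²/15 = 1/15 = 0.0667
8: (16 − 15)²/15 = 1/15 = 0.0667
9: (13 − 15)²/15 = 4/15 = 0.2667
Sum = 13.600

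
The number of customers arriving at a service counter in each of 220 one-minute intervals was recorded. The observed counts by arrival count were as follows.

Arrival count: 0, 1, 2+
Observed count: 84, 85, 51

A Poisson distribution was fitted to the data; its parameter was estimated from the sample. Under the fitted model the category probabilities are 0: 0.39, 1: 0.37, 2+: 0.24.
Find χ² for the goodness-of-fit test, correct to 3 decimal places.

0.258

Expected counts E_i = n·p_i: 220×0.39 = 85.8, 220×0.37 = 81.4, 220×0.24 = 52.8.
cat         O        E   (O−E)²/E
0          84     85.8     0.0378
1          85     81.4     0.1592
2+         51     52.8     0.0614
Sum = 0.258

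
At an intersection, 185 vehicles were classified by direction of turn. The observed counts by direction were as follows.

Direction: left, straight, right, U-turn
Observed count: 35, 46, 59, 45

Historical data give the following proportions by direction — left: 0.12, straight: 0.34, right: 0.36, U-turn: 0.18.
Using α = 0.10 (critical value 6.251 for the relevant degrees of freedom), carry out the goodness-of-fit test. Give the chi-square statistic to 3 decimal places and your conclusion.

Expected counts E_i = n·p_i: 185×0.12 = 22.2, 185×0.34 = 62.9, 185×0.36 = 66.6, 185×0.18 = 33.3.
cat           O        E   (O−E)²/E
left         35     22.2     7.3802
straight     46     62.9     4.5407
right        59     66.6     0.8673
U-turn       45     33.3     4.1108
Sum = 16.899
df = 3. Since 16.899 > 6.251, we reject H₀.

16.899; reject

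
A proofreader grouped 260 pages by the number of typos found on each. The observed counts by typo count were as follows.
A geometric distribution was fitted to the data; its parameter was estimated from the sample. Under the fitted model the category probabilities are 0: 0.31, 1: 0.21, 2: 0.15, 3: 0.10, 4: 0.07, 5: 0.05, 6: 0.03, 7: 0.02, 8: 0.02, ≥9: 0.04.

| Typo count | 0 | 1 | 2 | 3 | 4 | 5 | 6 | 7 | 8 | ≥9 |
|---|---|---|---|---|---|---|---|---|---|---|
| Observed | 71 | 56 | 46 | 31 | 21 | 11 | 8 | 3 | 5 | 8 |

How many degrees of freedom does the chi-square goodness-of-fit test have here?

8

There are k = 10 categories and 1 parameter estimated from the data, so df = 10 − 1 − 1 = 8.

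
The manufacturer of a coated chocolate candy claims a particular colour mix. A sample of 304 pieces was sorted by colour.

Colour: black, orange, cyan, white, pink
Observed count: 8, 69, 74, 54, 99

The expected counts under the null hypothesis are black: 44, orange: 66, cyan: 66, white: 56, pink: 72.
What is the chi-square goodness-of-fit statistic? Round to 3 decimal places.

40.757

cat         O        E   (O−E)²/E
black       8       44    29.4545
orange     69       66     0.1364
cyan       74       66     0.9697
white      54       56     0.0714
pink       99       72    10.1250
Sum = 40.757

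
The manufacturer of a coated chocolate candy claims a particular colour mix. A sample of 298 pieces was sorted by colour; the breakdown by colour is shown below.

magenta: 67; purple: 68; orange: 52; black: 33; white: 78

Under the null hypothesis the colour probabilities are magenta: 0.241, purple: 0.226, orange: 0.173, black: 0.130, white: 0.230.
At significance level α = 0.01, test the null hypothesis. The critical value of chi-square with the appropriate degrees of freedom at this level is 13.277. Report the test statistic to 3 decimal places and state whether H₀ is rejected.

Expected counts E_i = n·p_i: 298×0.241 = 71.818, 298×0.226 = 67.348, 298×0.173 = 51.554, 298×0.130 = 38.74, 298×0.230 = 68.54.
χ² = (67−71.818)²/71.818 + (68−67.348)²/67.348 + (52−51.554)²/51.554 + (33−38.74)²/38.74 + (78−68.54)²/68.54
   = 0.3232 + 0.0063 + 0.0039 + 0.8505 + 1.3057
Sum = 2.490
df = 4. Since 2.490 < 13.277, we do not reject H₀.

2.490; do not reject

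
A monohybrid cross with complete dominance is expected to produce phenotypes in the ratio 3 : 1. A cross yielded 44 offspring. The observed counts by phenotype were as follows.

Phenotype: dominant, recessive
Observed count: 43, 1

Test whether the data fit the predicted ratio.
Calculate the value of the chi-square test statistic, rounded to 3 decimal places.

12.121

Ratio total = 4. Expected counts: 44×3/4 = 33, 44×1/4 = 11.
χ² = (43−33)²/33 + (1−11)²/11
   = 3.0303 + 9.0909
Sum = 12.121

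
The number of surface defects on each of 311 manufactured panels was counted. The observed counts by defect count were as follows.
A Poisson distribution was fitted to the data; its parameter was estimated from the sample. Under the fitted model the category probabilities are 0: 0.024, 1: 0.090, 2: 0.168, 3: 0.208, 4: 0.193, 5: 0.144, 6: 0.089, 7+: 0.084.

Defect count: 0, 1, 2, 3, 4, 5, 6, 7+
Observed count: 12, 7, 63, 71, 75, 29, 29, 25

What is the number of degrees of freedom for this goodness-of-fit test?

6

There are k = 8 categories and 1 parameter estimated from the data, so df = 8 − 1 − 1 = 6.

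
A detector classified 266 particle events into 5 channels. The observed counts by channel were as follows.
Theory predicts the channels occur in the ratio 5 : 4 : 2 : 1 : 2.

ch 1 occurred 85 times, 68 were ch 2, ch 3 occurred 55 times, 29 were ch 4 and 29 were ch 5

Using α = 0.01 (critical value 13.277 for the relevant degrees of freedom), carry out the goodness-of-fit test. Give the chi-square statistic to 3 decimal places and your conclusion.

Ratio total = 14. Expected counts: 266×5/14 = 95, 266×4/14 = 76, 266×2/14 = 38, 266×1/14 = 19, 266×2/14 = 38.
cat         O        E   (O−E)²/E
ch 1       85       95     1.0526
ch 2       68       76     0.8421
ch 3       55       38     7.6053
ch 4       29       19     5.2632
ch 5       29       38     2.1316
Sum = 16.895
df = 4. Since 16.895 > 13.277, we reject H₀.

16.895; reject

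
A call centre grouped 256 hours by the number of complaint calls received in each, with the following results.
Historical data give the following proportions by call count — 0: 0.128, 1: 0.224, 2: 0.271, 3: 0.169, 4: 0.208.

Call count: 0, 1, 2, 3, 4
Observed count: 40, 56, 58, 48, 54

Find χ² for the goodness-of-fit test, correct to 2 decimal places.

Expected counts E_i = n·p_i: 256×0.128 = 32.768, 256×0.224 = 57.344, 256×0.271 = 69.376, 256×0.169 = 43.264, 256×0.208 = 53.248.
χ² = (40−32.768)²/32.768 + (56−57.344)²/57.344 + (58−69.376)²/69.376 + (48−43.264)²/43.264 + (54−53.248)²/53.248
   = 1.596 + 0.032 + 1.865 + 0.518 + 0.011
Sum = 4.02

4.02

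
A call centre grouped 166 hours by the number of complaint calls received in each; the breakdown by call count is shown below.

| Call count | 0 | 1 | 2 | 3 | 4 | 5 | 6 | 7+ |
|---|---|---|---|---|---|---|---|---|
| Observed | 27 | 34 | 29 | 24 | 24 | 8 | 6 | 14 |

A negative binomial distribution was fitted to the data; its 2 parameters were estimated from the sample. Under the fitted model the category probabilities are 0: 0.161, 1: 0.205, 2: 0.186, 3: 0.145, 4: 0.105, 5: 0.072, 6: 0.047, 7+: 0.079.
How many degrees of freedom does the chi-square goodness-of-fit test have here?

5

There are k = 8 categories and 2 parameters estimated from the data, so df = 8 − 1 − 2 = 5.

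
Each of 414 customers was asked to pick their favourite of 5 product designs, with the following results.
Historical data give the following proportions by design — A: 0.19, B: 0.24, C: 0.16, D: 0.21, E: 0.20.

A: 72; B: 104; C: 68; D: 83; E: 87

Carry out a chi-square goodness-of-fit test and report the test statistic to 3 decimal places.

1.219

Expected counts E_i = n·p_i: 414×0.19 = 78.66, 414×0.24 = 99.36, 414×0.16 = 66.24, 414×0.21 = 86.94, 414×0.20 = 82.8.
A: (72 − 78.66)²/78.66 = 44.3556/78.66 = 0.5639
B: (104 − 99.36)²/99.36 = 21.5296/99.36 = 0.2167
C: (68 − 66.24)²/66.24 = 3.0976/66.24 = 0.0468
D: (83 − 86.94)²/86.94 = 15.5236/86.94 = 0.1786
E: (87 − 82.8)²/82.8 = 17.64/82.8 = 0.2130
Sum = 1.219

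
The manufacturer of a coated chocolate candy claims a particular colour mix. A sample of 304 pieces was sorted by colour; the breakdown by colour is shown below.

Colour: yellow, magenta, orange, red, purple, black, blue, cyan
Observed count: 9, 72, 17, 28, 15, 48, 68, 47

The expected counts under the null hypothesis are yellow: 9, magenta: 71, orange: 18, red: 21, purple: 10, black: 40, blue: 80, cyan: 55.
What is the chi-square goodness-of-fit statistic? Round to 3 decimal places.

χ² = (9−9)²/9 + (72−71)²/71 + (17−18)²/18 + (28−21)²/21 + (15−10)²/10 + (48−40)²/40 + (68−80)²/80 + (47−55)²/55
   = 0.0000 + 0.0141 + 0.0556 + 2.3333 + 2.5000 + 1.6000 + 1.8000 + 1.1636
Sum = 9.467

9.467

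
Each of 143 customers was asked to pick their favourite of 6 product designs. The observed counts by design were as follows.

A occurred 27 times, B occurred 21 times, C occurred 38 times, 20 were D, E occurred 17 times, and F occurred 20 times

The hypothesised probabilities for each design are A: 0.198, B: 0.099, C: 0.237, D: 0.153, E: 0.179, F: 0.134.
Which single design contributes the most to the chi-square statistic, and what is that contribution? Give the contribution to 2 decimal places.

Expected counts E_i = n·p_i: 143×0.198 = 28.314, 143×0.099 = 14.157, 143×0.237 = 33.891, 143×0.153 = 21.879, 143×0.179 = 25.597, 143×0.134 = 19.162.
χ² = (27−28.314)²/28.314 + (21−14.157)²/14.157 + (38−33.891)²/33.891 + (20−21.879)²/21.879 + (17−25.597)²/25.597 + (20−19.162)²/19.162
   = 0.061 + 3.308 + 0.498 + 0.161 + 2.887 + 0.037
The largest term is for B: 3.31.

B, 3.31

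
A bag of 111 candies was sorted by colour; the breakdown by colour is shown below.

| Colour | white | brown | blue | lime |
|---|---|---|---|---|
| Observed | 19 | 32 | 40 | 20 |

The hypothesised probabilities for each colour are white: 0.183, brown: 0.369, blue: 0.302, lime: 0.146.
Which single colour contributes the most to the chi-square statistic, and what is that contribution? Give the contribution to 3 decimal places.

brown, 1.960

Expected counts E_i = n·p_i: 111×0.183 = 20.313, 111×0.369 = 40.959, 111×0.302 = 33.522, 111×0.146 = 16.206.
white: (19 − 20.313)²/20.313 = 1.723969/20.313 = 0.0849
brown: (32 − 40.959)²/40.959 = 80.263681/40.959 = 1.9596
blue: (40 − 33.522)²/33.522 = 41.964484/33.522 = 1.2518
lime: (20 − 16.206)²/16.206 = 14.394436/16.206 = 0.8882
The largest term is for brown: 1.960.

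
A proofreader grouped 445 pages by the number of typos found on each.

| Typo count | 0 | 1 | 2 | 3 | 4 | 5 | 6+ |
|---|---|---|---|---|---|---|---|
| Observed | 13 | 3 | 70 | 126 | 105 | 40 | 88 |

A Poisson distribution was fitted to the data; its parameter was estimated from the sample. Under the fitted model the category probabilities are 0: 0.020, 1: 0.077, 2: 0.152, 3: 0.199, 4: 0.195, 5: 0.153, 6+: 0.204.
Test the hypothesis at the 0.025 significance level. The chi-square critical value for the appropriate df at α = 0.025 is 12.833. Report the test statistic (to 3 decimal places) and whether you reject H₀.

Expected counts E_i = n·p_i: 445×0.020 = 8.9, 445×0.077 = 34.265, 445×0.152 = 67.64, 445×0.199 = 88.555, 445×0.195 = 86.775, 445×0.153 = 68.085, 445×0.204 = 90.78.
cat         O        E   (O−E)²/E
0          13      8.9     1.8888
1           3   34.265    28.5277
2          70    67.64     0.0823
3         126   88.555    15.8334
4         105   86.775     3.8277
5          40   68.085    11.5850
6+         88    90.78     0.0851
Sum = 61.830
df = 5. Since 61.830 > 12.833, we reject H₀.

61.830; reject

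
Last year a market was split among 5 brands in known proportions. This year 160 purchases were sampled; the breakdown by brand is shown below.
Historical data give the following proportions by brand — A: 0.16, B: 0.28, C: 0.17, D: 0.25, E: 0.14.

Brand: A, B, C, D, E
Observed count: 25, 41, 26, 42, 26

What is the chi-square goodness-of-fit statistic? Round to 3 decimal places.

Expected counts E_i = n·p_i: 160×0.16 = 25.6, 160×0.28 = 44.8, 160×0.17 = 27.2, 160×0.25 = 40, 160×0.14 = 22.4.
A: (25 − 25.6)²/25.6 = 0.36/25.6 = 0.0141
B: (41 − 44.8)²/44.8 = 14.44/44.8 = 0.3223
C: (26 − 27.2)²/27.2 = 1.44/27.2 = 0.0529
D: (42 − 40)²/40 = 4/40 = 0.1000
E: (26 − 22.4)²/22.4 = 12.96/22.4 = 0.5786
Sum = 1.068

1.068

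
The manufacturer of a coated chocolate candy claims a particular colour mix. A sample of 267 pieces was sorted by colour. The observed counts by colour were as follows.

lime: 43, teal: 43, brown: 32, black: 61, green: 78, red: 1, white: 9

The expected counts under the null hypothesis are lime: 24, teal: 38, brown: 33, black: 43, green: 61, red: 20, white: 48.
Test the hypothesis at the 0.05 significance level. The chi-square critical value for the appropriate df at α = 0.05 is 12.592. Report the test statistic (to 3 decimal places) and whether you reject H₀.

χ² = (43−24)²/24 + (43−38)²/38 + (32−33)²/33 + (61−43)²/43 + (78−61)²/61 + (1−20)²/20 + (9−48)²/48
   = 15.0417 + 0.6579 + 0.0303 + 7.5349 + 4.7377 + 18.0500 + 31.6875
Sum = 77.740
df = 6. Since 77.740 > 12.592, we reject H₀.

77.740; reject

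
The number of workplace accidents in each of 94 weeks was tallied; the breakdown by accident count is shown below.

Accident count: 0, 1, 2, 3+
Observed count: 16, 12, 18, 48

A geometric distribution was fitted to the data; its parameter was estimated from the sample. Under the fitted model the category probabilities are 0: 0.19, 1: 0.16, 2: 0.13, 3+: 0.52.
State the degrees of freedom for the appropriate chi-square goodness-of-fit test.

2

There are k = 4 categories and 1 parameter estimated from the data, so df = 4 − 1 − 1 = 2.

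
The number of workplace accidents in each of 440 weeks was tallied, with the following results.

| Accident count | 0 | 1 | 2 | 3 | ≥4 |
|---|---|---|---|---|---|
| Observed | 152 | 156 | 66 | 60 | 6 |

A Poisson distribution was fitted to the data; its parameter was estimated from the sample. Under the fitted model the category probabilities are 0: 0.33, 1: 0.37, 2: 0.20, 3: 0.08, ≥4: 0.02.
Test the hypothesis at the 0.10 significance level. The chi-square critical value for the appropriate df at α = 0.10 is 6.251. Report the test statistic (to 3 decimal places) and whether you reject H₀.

Expected counts E_i = n·p_i: 440×0.33 = 145.2, 440×0.37 = 162.8, 440×0.20 = 88, 440×0.08 = 35.2, 440×0.02 = 8.8.
0: (152 − 145.2)²/145.2 = 46.24/145.2 = 0.3185
1: (156 − 162.8)²/162.8 = 46.24/162.8 = 0.2840
2: (66 − 88)²/88 = 484/88 = 5.5000
3: (60 − 35.2)²/35.2 = 615.04/35.2 = 17.4727
≥4: (6 − 8.8)²/8.8 = 7.84/8.8 = 0.8909
Sum = 24.466
df = 3. Since 24.466 > 6.251, we reject H₀.

24.466; reject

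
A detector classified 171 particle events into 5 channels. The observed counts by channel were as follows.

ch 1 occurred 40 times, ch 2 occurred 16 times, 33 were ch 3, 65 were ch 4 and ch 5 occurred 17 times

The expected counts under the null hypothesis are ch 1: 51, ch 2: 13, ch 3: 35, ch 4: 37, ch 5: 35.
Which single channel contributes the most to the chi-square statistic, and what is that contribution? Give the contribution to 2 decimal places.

ch 1: (40 − 51)²/51 = 121/51 = 2.373
ch 2: (16 − 13)²/13 = 9/13 = 0.692
ch 3: (33 − 35)²/35 = 4/35 = 0.114
ch 4: (65 − 37)²/37 = 784/37 = 21.189
ch 5: (17 − 35)²/35 = 324/35 = 9.257
The largest term is for ch 4: 21.19.

ch 4, 21.19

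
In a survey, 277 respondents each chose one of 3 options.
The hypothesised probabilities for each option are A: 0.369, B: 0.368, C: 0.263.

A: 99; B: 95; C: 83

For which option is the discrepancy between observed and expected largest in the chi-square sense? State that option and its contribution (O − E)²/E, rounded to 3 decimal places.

Expected counts E_i = n·p_i: 277×0.369 = 102.213, 277×0.368 = 101.936, 277×0.263 = 72.851.
cat         O        E   (O−E)²/E
A          99  102.213     0.1010
B          95  101.936     0.4719
C          83   72.851     1.4139
The largest term is for C: 1.414.

C, 1.414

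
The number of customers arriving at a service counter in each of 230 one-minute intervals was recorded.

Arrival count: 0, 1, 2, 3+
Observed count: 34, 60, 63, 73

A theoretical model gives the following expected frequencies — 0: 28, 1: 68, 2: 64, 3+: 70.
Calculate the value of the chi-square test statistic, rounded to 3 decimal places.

cat         O        E   (O−E)²/E
0          34       28     1.2857
1          60       68     0.9412
2          63       64     0.0156
3+         73       70     0.1286
Sum = 2.371

2.371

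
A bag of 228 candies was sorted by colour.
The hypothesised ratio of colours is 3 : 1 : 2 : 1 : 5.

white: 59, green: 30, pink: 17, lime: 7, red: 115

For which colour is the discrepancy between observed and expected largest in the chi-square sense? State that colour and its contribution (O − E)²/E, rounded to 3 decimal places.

pink, 11.605

Ratio total = 12. Expected counts: 228×3/12 = 57, 228×1/12 = 19, 228×2/12 = 38, 228×1/12 = 19, 228×5/12 = 95.
χ² = (59−57)²/57 + (30−19)²/19 + (17−38)²/38 + (7−19)²/19 + (115−95)²/95
   = 0.0702 + 6.3684 + 11.6053 + 7.5789 + 4.2105
The largest term is for pink: 11.605.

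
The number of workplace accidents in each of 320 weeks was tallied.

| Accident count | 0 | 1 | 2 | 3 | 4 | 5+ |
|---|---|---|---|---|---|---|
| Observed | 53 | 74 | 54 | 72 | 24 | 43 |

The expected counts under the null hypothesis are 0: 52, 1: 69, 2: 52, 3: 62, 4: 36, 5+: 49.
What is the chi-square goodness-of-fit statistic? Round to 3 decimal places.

6.806

0: (53 − 52)²/52 = 1/52 = 0.0192
1: (74 − 69)²/69 = 25/69 = 0.3623
2: (54 − 52)²/52 = 4/52 = 0.0769
3: (72 − 62)²/62 = 100/62 = 1.6129
4: (24 − 36)²/36 = 144/36 = 4.0000
5+: (43 − 49)²/49 = 36/49 = 0.7347
Sum = 6.806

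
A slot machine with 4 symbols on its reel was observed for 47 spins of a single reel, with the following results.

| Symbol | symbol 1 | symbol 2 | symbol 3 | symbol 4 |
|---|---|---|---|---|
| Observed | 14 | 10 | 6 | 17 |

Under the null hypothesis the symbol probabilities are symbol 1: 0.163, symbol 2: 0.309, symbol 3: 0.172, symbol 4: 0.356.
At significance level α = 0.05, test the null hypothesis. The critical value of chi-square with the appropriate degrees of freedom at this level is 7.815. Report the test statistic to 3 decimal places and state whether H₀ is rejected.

Expected counts E_i = n·p_i: 47×0.163 = 7.661, 47×0.309 = 14.523, 47×0.172 = 8.084, 47×0.356 = 16.732.
cat           O        E   (O−E)²/E
symbol 1     14    7.661     5.2451
symbol 2     10   14.523     1.4086
symbol 3      6    8.084     0.5372
symbol 4     17   16.732     0.0043
Sum = 7.195
df = 3. Since 7.195 < 7.815, we do not reject H₀.

7.195; do not reject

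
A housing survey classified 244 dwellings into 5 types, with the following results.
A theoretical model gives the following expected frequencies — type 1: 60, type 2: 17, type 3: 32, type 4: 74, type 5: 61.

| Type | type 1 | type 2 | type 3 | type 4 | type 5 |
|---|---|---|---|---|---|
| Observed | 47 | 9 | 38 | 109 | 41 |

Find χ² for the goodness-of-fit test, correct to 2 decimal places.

cat         O        E   (O−E)²/E
type 1     47       60      2.817
type 2      9       17      3.765
type 3     38       32      1.125
type 4    109       74     16.554
type 5     41       61      6.557
Sum = 30.82

30.82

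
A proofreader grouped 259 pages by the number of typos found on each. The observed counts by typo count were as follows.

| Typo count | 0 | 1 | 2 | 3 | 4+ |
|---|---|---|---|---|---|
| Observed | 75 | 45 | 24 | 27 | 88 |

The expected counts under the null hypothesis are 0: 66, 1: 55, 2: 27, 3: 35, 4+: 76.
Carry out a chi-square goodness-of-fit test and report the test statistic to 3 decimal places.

7.102

cat         O        E   (O−E)²/E
0          75       66     1.2273
1          45       55     1.8182
2          24       27     0.3333
3          27       35     1.8286
4+         88       76     1.8947
Sum = 7.102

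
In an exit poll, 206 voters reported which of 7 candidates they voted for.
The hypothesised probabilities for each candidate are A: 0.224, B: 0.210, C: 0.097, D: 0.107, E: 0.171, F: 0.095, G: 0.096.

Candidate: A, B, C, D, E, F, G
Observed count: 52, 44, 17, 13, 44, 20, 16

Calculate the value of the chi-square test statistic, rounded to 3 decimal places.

7.826

Expected counts E_i = n·p_i: 206×0.224 = 46.144, 206×0.210 = 43.26, 206×0.097 = 19.982, 206×0.107 = 22.042, 206×0.171 = 35.226, 206×0.095 = 19.57, 206×0.096 = 19.776.
A: (52 − 46.144)²/46.144 = 34.292736/46.144 = 0.7432
B: (44 − 43.26)²/43.26 = 0.5476/43.26 = 0.0127
C: (17 − 19.982)²/19.982 = 8.892324/19.982 = 0.4450
D: (13 − 22.042)²/22.042 = 81.757764/22.042 = 3.7092
E: (44 − 35.226)²/35.226 = 76.983076/35.226 = 2.1854
F: (20 − 19.57)²/19.57 = 0.1849/19.57 = 0.0094
G: (16 − 19.776)²/19.776 = 14.258176/19.776 = 0.7210
Sum = 7.826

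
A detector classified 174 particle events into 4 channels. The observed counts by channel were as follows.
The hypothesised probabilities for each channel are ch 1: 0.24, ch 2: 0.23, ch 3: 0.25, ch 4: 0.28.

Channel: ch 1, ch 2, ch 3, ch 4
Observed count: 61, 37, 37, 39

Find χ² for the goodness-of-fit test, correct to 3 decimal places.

Expected counts E_i = n·p_i: 174×0.24 = 41.76, 174×0.23 = 40.02, 174×0.25 = 43.5, 174×0.28 = 48.72.
ch 1: (61 − 41.76)²/41.76 = 370.1776/41.76 = 8.8644
ch 2: (37 − 40.02)²/40.02 = 9.1204/40.02 = 0.2279
ch 3: (37 − 43.5)²/43.5 = 42.25/43.5 = 0.9713
ch 4: (39 − 48.72)²/48.72 = 94.4784/48.72 = 1.9392
Sum = 12.003

12.003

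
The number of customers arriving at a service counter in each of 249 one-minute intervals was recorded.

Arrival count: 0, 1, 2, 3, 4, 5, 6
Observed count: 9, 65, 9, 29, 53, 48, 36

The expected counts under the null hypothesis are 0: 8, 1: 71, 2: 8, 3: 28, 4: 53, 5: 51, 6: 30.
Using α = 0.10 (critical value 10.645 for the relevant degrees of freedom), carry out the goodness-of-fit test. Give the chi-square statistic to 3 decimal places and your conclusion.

2.169; do not reject

cat         O        E   (O−E)²/E
0           9        8     0.1250
1          65       71     0.5070
2           9        8     0.1250
3          29       28     0.0357
4          53       53     0.0000
5          48       51     0.1765
6          36       30     1.2000
Sum = 2.169
df = 6. Since 2.169 < 10.645, we do not reject H₀.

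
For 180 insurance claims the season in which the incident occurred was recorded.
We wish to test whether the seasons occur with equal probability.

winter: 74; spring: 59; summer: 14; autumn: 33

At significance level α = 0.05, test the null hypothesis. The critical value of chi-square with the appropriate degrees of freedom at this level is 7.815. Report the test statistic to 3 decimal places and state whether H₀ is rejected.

47.600; reject

Under H₀ each category has probability 1/4, so each expected count is 180/4 = 45.
winter: (74 − 45)²/45 = 841/45 = 18.6889
spring: (59 − 45)²/45 = 196/45 = 4.3556
summer: (14 − 45)²/45 = 961/45 = 21.3556
autumn: (33 − 45)²/45 = 144/45 = 3.2000
Sum = 47.600
df = 3. Since 47.600 > 7.815, we reject H₀.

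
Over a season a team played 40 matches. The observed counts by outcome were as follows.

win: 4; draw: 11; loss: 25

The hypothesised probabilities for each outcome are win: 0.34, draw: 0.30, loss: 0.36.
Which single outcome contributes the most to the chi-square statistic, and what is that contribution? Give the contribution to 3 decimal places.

Expected counts E_i = n·p_i: 40×0.34 = 13.6, 40×0.30 = 12, 40×0.36 = 14.4.
χ² = (4−13.6)²/13.6 + (11−12)²/12 + (25−14.4)²/14.4
   = 6.7765 + 0.0833 + 7.8028
The largest term is for loss: 7.803.

loss, 7.803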